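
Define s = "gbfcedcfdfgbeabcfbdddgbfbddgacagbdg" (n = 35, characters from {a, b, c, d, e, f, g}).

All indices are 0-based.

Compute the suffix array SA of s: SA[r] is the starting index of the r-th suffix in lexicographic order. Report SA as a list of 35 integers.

[13, 28, 30, 14, 17, 24, 32, 11, 22, 1, 29, 3, 15, 6, 5, 18, 25, 19, 8, 33, 26, 20, 12, 4, 16, 23, 2, 7, 9, 34, 27, 31, 10, 21, 0]

rank | idx | suffix
   0 |  13 | abcfbdddgbfbddgacagbdg
   1 |  28 | acagbdg
   2 |  30 | agbdg
   3 |  14 | bcfbdddgbfbddgacagbdg
   4 |  17 | bdddgbfbddgacagbdg
   5 |  24 | bddgacagbdg
   6 |  32 | bdg
   7 |  11 | beabcfbdddgbfbddgacagbdg
   8 |  22 | bfbddgacagbdg
   9 |   1 | bfcedcfdfgbeabcfbdddgbfbddgacagbdg
  10 |  29 | cagbdg
  11 |   3 | cedcfdfgbeabcfbdddgbfbddgacagbdg
  12 |  15 | cfbdddgbfbddgacagbdg
  13 |   6 | cfdfgbeabcfbdddgbfbddgacagbdg
  14 |   5 | dcfdfgbeabcfbdddgbfbddgacagbdg
  15 |  18 | dddgbfbddgacagbdg
  16 |  25 | ddgacagbdg
  17 |  19 | ddgbfbddgacagbdg
  18 |   8 | dfgbeabcfbdddgbfbddgacagbdg
  19 |  33 | dg
  20 |  26 | dgacagbdg
  21 |  20 | dgbfbddgacagbdg
  22 |  12 | eabcfbdddgbfbddgacagbdg
  23 |   4 | edcfdfgbeabcfbdddgbfbddgacagbdg
  24 |  16 | fbdddgbfbddgacagbdg
  25 |  23 | fbddgacagbdg
  26 |   2 | fcedcfdfgbeabcfbdddgbfbddgacagbdg
  27 |   7 | fdfgbeabcfbdddgbfbddgacagbdg
  28 |   9 | fgbeabcfbdddgbfbddgacagbdg
  29 |  34 | g
  30 |  27 | gacagbdg
  31 |  31 | gbdg
  32 |  10 | gbeabcfbdddgbfbddgacagbdg
  33 |  21 | gbfbddgacagbdg
  34 |   0 | gbfcedcfdfgbeabcfbdddgbfbddgacagbdg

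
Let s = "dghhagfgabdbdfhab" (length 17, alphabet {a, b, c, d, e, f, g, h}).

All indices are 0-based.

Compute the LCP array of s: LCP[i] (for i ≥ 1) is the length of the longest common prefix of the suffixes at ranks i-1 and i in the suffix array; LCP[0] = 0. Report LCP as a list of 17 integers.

rank | idx | suffix
   0 |  15 | ab
   1 |   8 | abdbdfhab
   2 |   4 | agfgabdbdfhab
   3 |  16 | b
   4 |   9 | bdbdfhab
   5 |  11 | bdfhab
   6 |  10 | dbdfhab
   7 |  12 | dfhab
   8 |   0 | dghhagfgabdbdfhab
   9 |   6 | fgabdbdfhab
  10 |  13 | fhab
  11 |   7 | gabdbdfhab
  12 |   5 | gfgabdbdfhab
  13 |   1 | ghhagfgabdbdfhab
  14 |  14 | hab
  15 |   3 | hagfgabdbdfhab
  16 |   2 | hhagfgabdbdfhab

SA = [15, 8, 4, 16, 9, 11, 10, 12, 0, 6, 13, 7, 5, 1, 14, 3, 2]
i: (SA[i-1],SA[i]) lcp shared
  1: (15,8) 2 'ab'
  2: (8,4) 1 'a'
  3: (4,16) 0 ''
  4: (16,9) 1 'b'
  5: (9,11) 2 'bd'
  6: (11,10) 0 ''
  7: (10,12) 1 'd'
  8: (12,0) 1 'd'
  9: (0,6) 0 ''
  10: (6,13) 1 'f'
  11: (13,7) 0 ''
  12: (7,5) 1 'g'
  13: (5,1) 1 'g'
  14: (1,14) 0 ''
  15: (14,3) 2 'ha'
  16: (3,2) 1 'h'

[0, 2, 1, 0, 1, 2, 0, 1, 1, 0, 1, 0, 1, 1, 0, 2, 1]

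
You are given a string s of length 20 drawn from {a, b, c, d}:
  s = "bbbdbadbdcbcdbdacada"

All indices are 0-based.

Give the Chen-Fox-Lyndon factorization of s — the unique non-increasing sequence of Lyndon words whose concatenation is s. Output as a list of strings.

emit factor 1: 'bbbd' (i=0, period=4)
emit factor 2: 'b' (i=4, period=1)
emit factor 3: 'adbdcbcdbd' (i=5, period=10)
emit factor 4: 'acad' (i=15, period=4)
emit factor 5: 'a' (i=19, period=1)

["bbbd", "b", "adbdcbcdbd", "acad", "a"]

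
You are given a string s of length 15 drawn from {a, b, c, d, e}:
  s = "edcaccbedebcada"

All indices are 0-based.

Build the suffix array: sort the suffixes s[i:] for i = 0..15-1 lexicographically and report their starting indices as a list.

[14, 3, 12, 10, 6, 2, 11, 5, 4, 13, 1, 8, 9, 0, 7]

sorted suffixes:
  #0 SA[0]=14  'a'
  #1 SA[1]=3  'accbedebcada'
  #2 SA[2]=12  'ada'
  #3 SA[3]=10  'bcada'
  #4 SA[4]=6  'bedebcada'
  #5 SA[5]=2  'caccbedebcada'
  #6 SA[6]=11  'cada'
  #7 SA[7]=5  'cbedebcada'
  #8 SA[8]=4  'ccbedebcada'
  #9 SA[9]=13  'da'
  #10 SA[10]=1  'dcaccbedebcada'
  #11 SA[11]=8  'debcada'
  #12 SA[12]=9  'ebcada'
  #13 SA[13]=0  'edcaccbedebcada'
  #14 SA[14]=7  'edebcada'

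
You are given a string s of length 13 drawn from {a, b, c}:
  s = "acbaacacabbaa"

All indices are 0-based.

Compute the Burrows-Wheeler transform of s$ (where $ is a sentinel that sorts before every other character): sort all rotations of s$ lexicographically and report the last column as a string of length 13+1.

aabbcca$bcaaaa

rank  rotation        last
    0  $acbaacacabbaa  a
    1  a$acbaacacabba  a
    2  aa$acbaacacabb  b
    3  aacacabbaa$acb  b
    4  abbaa$acbaacac  c
    5  acabbaa$acbaac  c
    6  acacabbaa$acba  a
    7  acbaacacabbaa$  $
    8  baa$acbaacacab  b
    9  baacacabbaa$ac  c
   10  bbaa$acbaacaca  a
   11  cabbaa$acbaaca  a
   12  cacabbaa$acbaa  a
   13  cbaacacabbaa$a  a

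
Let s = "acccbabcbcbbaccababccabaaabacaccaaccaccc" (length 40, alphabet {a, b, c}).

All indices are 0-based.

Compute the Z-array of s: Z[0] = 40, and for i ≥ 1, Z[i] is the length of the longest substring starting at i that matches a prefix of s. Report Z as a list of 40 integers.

Z[0]=40
i=1: outside box; Z[1]=0
i=2: outside box; Z[2]=0
i=3: outside box; Z[3]=0
i=4: outside box; Z[4]=0
i=5: outside box; Z[5]=1 extend→box=[5,6)
i=6: outside box; Z[6]=0
i=7: outside box; Z[7]=0
i=8: outside box; Z[8]=0
i=9: outside box; Z[9]=0
i=10: outside box; Z[10]=0
i=11: outside box; Z[11]=0
i=12: outside box; Z[12]=3 extend→box=[12,15)
i=13: min(r-i=2, Z[1]=0)=0; Z[13]=0
i=14: min(r-i=1, Z[2]=0)=0; Z[14]=0
i=15: outside box; Z[15]=1 extend→box=[15,16)
i=16: outside box; Z[16]=0
i=17: outside box; Z[17]=1 extend→box=[17,18)
i=18: outside box; Z[18]=0
i=19: outside box; Z[19]=0
i=20: outside box; Z[20]=0
i=21: outside box; Z[21]=1 extend→box=[21,22)
i=22: outside box; Z[22]=0
i=23: outside box; Z[23]=1 extend→box=[23,24)
i=24: outside box; Z[24]=1 extend→box=[24,25)
i=25: outside box; Z[25]=1 extend→box=[25,26)
i=26: outside box; Z[26]=0
i=27: outside box; Z[27]=2 extend→box=[27,29)
i=28: min(r-i=1, Z[1]=0)=0; Z[28]=0
i=29: outside box; Z[29]=3 extend→box=[29,32)
i=30: min(r-i=2, Z[1]=0)=0; Z[30]=0
i=31: min(r-i=1, Z[2]=0)=0; Z[31]=0
i=32: outside box; Z[32]=1 extend→box=[32,33)
i=33: outside box; Z[33]=3 extend→box=[33,36)
i=34: min(r-i=2, Z[1]=0)=0; Z[34]=0
i=35: min(r-i=1, Z[2]=0)=0; Z[35]=0
i=36: outside box; Z[36]=4 extend→box=[36,40)
i=37: min(r-i=3, Z[1]=0)=0; Z[37]=0
i=38: min(r-i=2, Z[2]=0)=0; Z[38]=0
i=39: min(r-i=1, Z[3]=0)=0; Z[39]=0

[40, 0, 0, 0, 0, 1, 0, 0, 0, 0, 0, 0, 3, 0, 0, 1, 0, 1, 0, 0, 0, 1, 0, 1, 1, 1, 0, 2, 0, 3, 0, 0, 1, 3, 0, 0, 4, 0, 0, 0]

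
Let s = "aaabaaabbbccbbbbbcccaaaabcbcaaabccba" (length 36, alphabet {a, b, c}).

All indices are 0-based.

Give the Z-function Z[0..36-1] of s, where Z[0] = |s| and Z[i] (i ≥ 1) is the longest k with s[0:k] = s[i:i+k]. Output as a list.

Z[0]=36
i=1: i≥r, start 0; Z[1]=2 scan→box=[1,3)
i=2: min(r-i=1, Z[1]=2)=1; Z[2]=1
i=3: i≥r, start 0; Z[3]=0
i=4: i≥r, start 0; Z[4]=4 scan→box=[4,8)
i=5: min(r-i=3, Z[1]=2)=2; Z[5]=2
i=6: min(r-i=2, Z[2]=1)=1; Z[6]=1
i=7: min(r-i=1, Z[3]=0)=0; Z[7]=0
i=8: i≥r, start 0; Z[8]=0
i=9: i≥r, start 0; Z[9]=0
i=10: i≥r, start 0; Z[10]=0
i=11: i≥r, start 0; Z[11]=0
i=12: i≥r, start 0; Z[12]=0
i=13: i≥r, start 0; Z[13]=0
i=14: i≥r, start 0; Z[14]=0
i=15: i≥r, start 0; Z[15]=0
i=16: i≥r, start 0; Z[16]=0
i=17: i≥r, start 0; Z[17]=0
i=18: i≥r, start 0; Z[18]=0
i=19: i≥r, start 0; Z[19]=0
i=20: i≥r, start 0; Z[20]=3 scan→box=[20,23)
i=21: min(r-i=2, Z[1]=2)=2; Z[21]=4 scan→box=[21,25)
i=22: min(r-i=3, Z[1]=2)=2; Z[22]=2
i=23: min(r-i=2, Z[2]=1)=1; Z[23]=1
i=24: min(r-i=1, Z[3]=0)=0; Z[24]=0
i=25: i≥r, start 0; Z[25]=0
i=26: i≥r, start 0; Z[26]=0
i=27: i≥r, start 0; Z[27]=0
i=28: i≥r, start 0; Z[28]=4 scan→box=[28,32)
i=29: min(r-i=3, Z[1]=2)=2; Z[29]=2
i=30: min(r-i=2, Z[2]=1)=1; Z[30]=1
i=31: min(r-i=1, Z[3]=0)=0; Z[31]=0
i=32: i≥r, start 0; Z[32]=0
i=33: i≥r, start 0; Z[33]=0
i=34: i≥r, start 0; Z[34]=0
i=35: i≥r, start 0; Z[35]=1 scan→box=[35,36)

[36, 2, 1, 0, 4, 2, 1, 0, 0, 0, 0, 0, 0, 0, 0, 0, 0, 0, 0, 0, 3, 4, 2, 1, 0, 0, 0, 0, 4, 2, 1, 0, 0, 0, 0, 1]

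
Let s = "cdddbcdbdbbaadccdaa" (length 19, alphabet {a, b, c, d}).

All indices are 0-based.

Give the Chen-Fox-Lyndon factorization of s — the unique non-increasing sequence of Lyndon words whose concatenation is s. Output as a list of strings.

["cddd", "bcdbd", "b", "b", "aadccd", "a", "a"]

emit factor 1: 'cddd' (i=0, period=4)
emit factor 2: 'bcdbd' (i=4, period=5)
emit factor 3: 'b' (i=9, period=1)
emit factor 4: 'b' (i=10, period=1)
emit factor 5: 'aadccd' (i=11, period=6)
emit factor 6: 'a' (i=17, period=1)
emit factor 7: 'a' (i=18, period=1)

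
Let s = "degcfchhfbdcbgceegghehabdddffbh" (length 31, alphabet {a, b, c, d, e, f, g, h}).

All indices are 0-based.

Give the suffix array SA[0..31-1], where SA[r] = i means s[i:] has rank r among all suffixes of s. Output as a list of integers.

[22, 9, 23, 12, 29, 11, 14, 3, 5, 10, 24, 25, 0, 26, 15, 1, 16, 20, 8, 28, 4, 27, 13, 2, 17, 18, 30, 21, 19, 7, 6]

rank | idx | suffix
   0 |  22 | abdddffbh
   1 |   9 | bdcbgceegghehabdddffbh
   2 |  23 | bdddffbh
   3 |  12 | bgceegghehabdddffbh
   4 |  29 | bh
   5 |  11 | cbgceegghehabdddffbh
   6 |  14 | ceegghehabdddffbh
   7 |   3 | cfchhfbdcbgceegghehabdddffbh
   8 |   5 | chhfbdcbgceegghehabdddffbh
   9 |  10 | dcbgceegghehabdddffbh
  10 |  24 | dddffbh
  11 |  25 | ddffbh
  12 |   0 | degcfchhfbdcbgceegghehabdddffbh
  13 |  26 | dffbh
  14 |  15 | eegghehabdddffbh
  15 |   1 | egcfchhfbdcbgceegghehabdddffbh
  16 |  16 | egghehabdddffbh
  17 |  20 | ehabdddffbh
  18 |   8 | fbdcbgceegghehabdddffbh
  19 |  28 | fbh
  20 |   4 | fchhfbdcbgceegghehabdddffbh
  21 |  27 | ffbh
  22 |  13 | gceegghehabdddffbh
  23 |   2 | gcfchhfbdcbgceegghehabdddffbh
  24 |  17 | gghehabdddffbh
  25 |  18 | ghehabdddffbh
  26 |  30 | h
  27 |  21 | habdddffbh
  28 |  19 | hehabdddffbh
  29 |   7 | hfbdcbgceegghehabdddffbh
  30 |   6 | hhfbdcbgceegghehabdddffbh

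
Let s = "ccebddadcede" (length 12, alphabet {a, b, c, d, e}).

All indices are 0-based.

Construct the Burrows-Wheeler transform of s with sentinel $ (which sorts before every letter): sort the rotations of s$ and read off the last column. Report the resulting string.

ede$cddabedcc

rank  rotation       last
    0  $ccebddadcede  e
    1  adcede$ccebdd  d
    2  bddadcede$cce  e
    3  ccebddadcede$  $
    4  cebddadcede$c  c
    5  cede$ccebddad  d
    6  dadcede$ccebd  d
    7  dcede$ccebdda  a
    8  ddadcede$cceb  b
    9  de$ccebddadce  e
   10  e$ccebddadced  d
   11  ebddadcede$cc  c
   12  ede$ccebddadc  c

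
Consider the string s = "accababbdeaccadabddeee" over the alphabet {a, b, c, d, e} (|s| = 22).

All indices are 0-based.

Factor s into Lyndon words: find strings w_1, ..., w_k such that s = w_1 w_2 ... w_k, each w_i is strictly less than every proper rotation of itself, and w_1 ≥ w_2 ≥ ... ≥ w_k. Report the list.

emit factor 1: 'acc' (i=0, period=3)
emit factor 2: 'ababbdeaccadabddeee' (i=3, period=19)

["acc", "ababbdeaccadabddeee"]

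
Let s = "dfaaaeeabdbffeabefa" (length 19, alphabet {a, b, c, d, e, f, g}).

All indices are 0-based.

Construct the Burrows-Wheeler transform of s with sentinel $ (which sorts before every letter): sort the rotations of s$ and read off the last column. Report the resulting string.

affaeeaaadb$efabedfb

rank  rotation              last
    0  $dfaaaeeabdbffeabefa  a
    1  a$dfaaaeeabdbffeabef  f
    2  aaaeeabdbffeabefa$df  f
    3  aaeeabdbffeabefa$dfa  a
    4  abdbffeabefa$dfaaaee  e
    5  abefa$dfaaaeeabdbffe  e
    6  aeeabdbffeabefa$dfaa  a
    7  bdbffeabefa$dfaaaeea  a
    8  befa$dfaaaeeabdbffea  a
    9  bffeabefa$dfaaaeeabd  d
   10  dbffeabefa$dfaaaeeab  b
   11  dfaaaeeabdbffeabefa$  $
   12  eabdbffeabefa$dfaaae  e
   13  eabefa$dfaaaeeabdbff  f
   14  eeabdbffeabefa$dfaaa  a
   15  efa$dfaaaeeabdbffeab  b
   16  fa$dfaaaeeabdbffeabe  e
   17  faaaeeabdbffeabefa$d  d
   18  feabefa$dfaaaeeabdbf  f
   19  ffeabefa$dfaaaeeabdb  b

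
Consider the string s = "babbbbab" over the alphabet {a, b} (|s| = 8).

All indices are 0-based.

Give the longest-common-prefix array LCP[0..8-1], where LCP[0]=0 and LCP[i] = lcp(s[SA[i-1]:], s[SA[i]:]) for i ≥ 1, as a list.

sorted suffixes:
  #0 SA[0]=6  'ab'
  #1 SA[1]=1  'abbbbab'
  #2 SA[2]=7  'b'
  #3 SA[3]=5  'bab'
  #4 SA[4]=0  'babbbbab'
  #5 SA[5]=4  'bbab'
  #6 SA[6]=3  'bbbab'
  #7 SA[7]=2  'bbbbab'

SA = [6, 1, 7, 5, 0, 4, 3, 2]
rank  pair      lcp
   1  s[6:],s[1:]  2  'ab'
   2  s[1:],s[7:]  0  ''
   3  s[7:],s[5:]  1  'b'
   4  s[5:],s[0:]  3  'bab'
   5  s[0:],s[4:]  1  'b'
   6  s[4:],s[3:]  2  'bb'
   7  s[3:],s[2:]  3  'bbb'

[0, 2, 0, 1, 3, 1, 2, 3]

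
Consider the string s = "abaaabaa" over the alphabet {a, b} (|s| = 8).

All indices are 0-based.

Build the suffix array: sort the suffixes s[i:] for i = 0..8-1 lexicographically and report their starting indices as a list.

rank→(start, suffix):
  0 → (7, 'a')
  1 → (6, 'aa')
  2 → (2, 'aaabaa')
  3 → (3, 'aabaa')
  4 → (4, 'abaa')
  5 → (0, 'abaaabaa')
  6 → (5, 'baa')
  7 → (1, 'baaabaa')

[7, 6, 2, 3, 4, 0, 5, 1]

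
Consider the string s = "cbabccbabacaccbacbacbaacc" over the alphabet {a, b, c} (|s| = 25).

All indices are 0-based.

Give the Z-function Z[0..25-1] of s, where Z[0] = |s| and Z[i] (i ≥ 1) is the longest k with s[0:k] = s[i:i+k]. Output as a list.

[25, 0, 0, 0, 1, 4, 0, 0, 0, 0, 1, 0, 1, 3, 0, 0, 3, 0, 0, 3, 0, 0, 0, 1, 1]

Z[0]=25
i=1: outside box; Z[1]=0
i=2: outside box; Z[2]=0
i=3: outside box; Z[3]=0
i=4: outside box; Z[4]=1 scan→box=[4,5)
i=5: outside box; Z[5]=4 scan→box=[5,9)
i=6: min(r-i=3, Z[1]=0)=0; Z[6]=0
i=7: min(r-i=2, Z[2]=0)=0; Z[7]=0
i=8: min(r-i=1, Z[3]=0)=0; Z[8]=0
i=9: outside box; Z[9]=0
i=10: outside box; Z[10]=1 scan→box=[10,11)
i=11: outside box; Z[11]=0
i=12: outside box; Z[12]=1 scan→box=[12,13)
i=13: outside box; Z[13]=3 scan→box=[13,16)
i=14: min(r-i=2, Z[1]=0)=0; Z[14]=0
i=15: min(r-i=1, Z[2]=0)=0; Z[15]=0
i=16: outside box; Z[16]=3 scan→box=[16,19)
i=17: min(r-i=2, Z[1]=0)=0; Z[17]=0
i=18: min(r-i=1, Z[2]=0)=0; Z[18]=0
i=19: outside box; Z[19]=3 scan→box=[19,22)
i=20: min(r-i=2, Z[1]=0)=0; Z[20]=0
i=21: min(r-i=1, Z[2]=0)=0; Z[21]=0
i=22: outside box; Z[22]=0
i=23: outside box; Z[23]=1 scan→box=[23,24)
i=24: outside box; Z[24]=1 scan→box=[24,25)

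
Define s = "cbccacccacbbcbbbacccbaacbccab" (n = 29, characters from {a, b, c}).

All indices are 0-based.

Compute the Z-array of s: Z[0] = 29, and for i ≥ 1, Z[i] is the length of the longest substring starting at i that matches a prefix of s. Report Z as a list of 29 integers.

[29, 0, 1, 1, 0, 1, 1, 1, 0, 2, 0, 0, 2, 0, 0, 0, 0, 1, 1, 2, 0, 0, 0, 5, 0, 1, 1, 0, 0]

Z[0]=29
i=1: outside box; Z[1]=0
i=2: outside box; Z[2]=1 extend→box=[2,3)
i=3: outside box; Z[3]=1 extend→box=[3,4)
i=4: outside box; Z[4]=0
i=5: outside box; Z[5]=1 extend→box=[5,6)
i=6: outside box; Z[6]=1 extend→box=[6,7)
i=7: outside box; Z[7]=1 extend→box=[7,8)
i=8: outside box; Z[8]=0
i=9: outside box; Z[9]=2 extend→box=[9,11)
i=10: min(r-i=1, Z[1]=0)=0; Z[10]=0
i=11: outside box; Z[11]=0
i=12: outside box; Z[12]=2 extend→box=[12,14)
i=13: min(r-i=1, Z[1]=0)=0; Z[13]=0
i=14: outside box; Z[14]=0
i=15: outside box; Z[15]=0
i=16: outside box; Z[16]=0
i=17: outside box; Z[17]=1 extend→box=[17,18)
i=18: outside box; Z[18]=1 extend→box=[18,19)
i=19: outside box; Z[19]=2 extend→box=[19,21)
i=20: min(r-i=1, Z[1]=0)=0; Z[20]=0
i=21: outside box; Z[21]=0
i=22: outside box; Z[22]=0
i=23: outside box; Z[23]=5 extend→box=[23,28)
i=24: min(r-i=4, Z[1]=0)=0; Z[24]=0
i=25: min(r-i=3, Z[2]=1)=1; Z[25]=1
i=26: min(r-i=2, Z[3]=1)=1; Z[26]=1
i=27: min(r-i=1, Z[4]=0)=0; Z[27]=0
i=28: outside box; Z[28]=0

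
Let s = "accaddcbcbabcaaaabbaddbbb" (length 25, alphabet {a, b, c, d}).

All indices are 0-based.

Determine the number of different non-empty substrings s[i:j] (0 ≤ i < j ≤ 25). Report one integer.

291

rank→(start, suffix):
  0 → (13, 'aaaabbaddbbb')
  1 → (14, 'aaabbaddbbb')
  2 → (15, 'aabbaddbbb')
  3 → (16, 'abbaddbbb')
  4 → (10, 'abcaaaabbaddbbb')
  5 → (0, 'accaddcbcbabcaaaabbaddbbb')
  6 → (19, 'addbbb')
  7 → (3, 'addcbcbabcaaaabbaddbbb')
  8 → (24, 'b')
  9 → (9, 'babcaaaabbaddbbb')
  10 → (18, 'baddbbb')
  11 → (23, 'bb')
  12 → (17, 'bbaddbbb')
  13 → (22, 'bbb')
  14 → (11, 'bcaaaabbaddbbb')
  15 → (7, 'bcbabcaaaabbaddbbb')
  16 → (12, 'caaaabbaddbbb')
  17 → (2, 'caddcbcbabcaaaabbaddbbb')
  18 → (8, 'cbabcaaaabbaddbbb')
  19 → (6, 'cbcbabcaaaabbaddbbb')
  20 → (1, 'ccaddcbcbabcaaaabbaddbbb')
  21 → (21, 'dbbb')
  22 → (5, 'dcbcbabcaaaabbaddbbb')
  23 → (20, 'ddbbb')
  24 → (4, 'ddcbcbabcaaaabbaddbbb')

SA = [13, 14, 15, 16, 10, 0, 19, 3, 24, 9, 18, 23, 17, 22, 11, 7, 12, 2, 8, 6, 1, 21, 5, 20, 4]
i: (SA[i-1],SA[i]) lcp shared
  1: (13,14) 3 'aaa'
  2: (14,15) 2 'aa'
  3: (15,16) 1 'a'
  4: (16,10) 2 'ab'
  5: (10,0) 1 'a'
  6: (0,19) 1 'a'
  7: (19,3) 3 'add'
  8: (3,24) 0 ''
  9: (24,9) 1 'b'
  10: (9,18) 2 'ba'
  11: (18,23) 1 'b'
  12: (23,17) 2 'bb'
  13: (17,22) 2 'bb'
  14: (22,11) 1 'b'
  15: (11,7) 2 'bc'
  16: (7,12) 0 ''
  17: (12,2) 2 'ca'
  18: (2,8) 1 'c'
  19: (8,6) 2 'cb'
  20: (6,1) 1 'c'
  21: (1,21) 0 ''
  22: (21,5) 1 'd'
  23: (5,20) 1 'd'
  24: (20,4) 2 'dd'

n(n+1)/2 = 25·26/2 = 325
Σ LCP = 0 + 3 + 2 + 1 + 2 + 1 + 1 + 3 + 0 + 1 + 2 + 1 + 2 + 2 + 1 + 2 + 0 + 2 + 1 + 2 + 1 + 0 + 1 + 1 + 2 = 34
distinct = 325 − 34 = 291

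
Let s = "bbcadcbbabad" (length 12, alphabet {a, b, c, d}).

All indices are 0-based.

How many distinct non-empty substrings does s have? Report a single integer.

67

rank | idx | suffix
   0 |   8 | abad
   1 |  10 | ad
   2 |   3 | adcbbabad
   3 |   7 | babad
   4 |   9 | bad
   5 |   6 | bbabad
   6 |   0 | bbcadcbbabad
   7 |   1 | bcadcbbabad
   8 |   2 | cadcbbabad
   9 |   5 | cbbabad
  10 |  11 | d
  11 |   4 | dcbbabad

SA = [8, 10, 3, 7, 9, 6, 0, 1, 2, 5, 11, 4]
[i] adj suffixes → lcp
  [1] 8/10 → 1 ('a')
  [2] 10/3 → 2 ('ad')
  [3] 3/7 → 0 ('')
  [4] 7/9 → 2 ('ba')
  [5] 9/6 → 1 ('b')
  [6] 6/0 → 2 ('bb')
  [7] 0/1 → 1 ('b')
  [8] 1/2 → 0 ('')
  [9] 2/5 → 1 ('c')
  [10] 5/11 → 0 ('')
  [11] 11/4 → 1 ('d')

n(n+1)/2 = 12·13/2 = 78
Σ LCP = 0 + 1 + 2 + 0 + 2 + 1 + 2 + 1 + 0 + 1 + 0 + 1 = 11
distinct = 78 − 11 = 67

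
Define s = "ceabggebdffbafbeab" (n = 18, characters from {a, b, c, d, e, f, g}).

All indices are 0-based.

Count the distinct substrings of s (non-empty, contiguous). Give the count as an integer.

rank | idx | suffix
   0 |  16 | ab
   1 |   2 | abggebdffbafbeab
   2 |  12 | afbeab
   3 |  17 | b
   4 |  11 | bafbeab
   5 |   7 | bdffbafbeab
   6 |  14 | beab
   7 |   3 | bggebdffbafbeab
   8 |   0 | ceabggebdffbafbeab
   9 |   8 | dffbafbeab
  10 |  15 | eab
  11 |   1 | eabggebdffbafbeab
  12 |   6 | ebdffbafbeab
  13 |  10 | fbafbeab
  14 |  13 | fbeab
  15 |   9 | ffbafbeab
  16 |   5 | gebdffbafbeab
  17 |   4 | ggebdffbafbeab

SA = [16, 2, 12, 17, 11, 7, 14, 3, 0, 8, 15, 1, 6, 10, 13, 9, 5, 4]
[i] adj suffixes → lcp
  [1] 16/2 → 2 ('ab')
  [2] 2/12 → 1 ('a')
  [3] 12/17 → 0 ('')
  [4] 17/11 → 1 ('b')
  [5] 11/7 → 1 ('b')
  [6] 7/14 → 1 ('b')
  [7] 14/3 → 1 ('b')
  [8] 3/0 → 0 ('')
  [9] 0/8 → 0 ('')
  [10] 8/15 → 0 ('')
  [11] 15/1 → 3 ('eab')
  [12] 1/6 → 1 ('e')
  [13] 6/10 → 0 ('')
  [14] 10/13 → 2 ('fb')
  [15] 13/9 → 1 ('f')
  [16] 9/5 → 0 ('')
  [17] 5/4 → 1 ('g')

n(n+1)/2 = 18·19/2 = 171
Σ LCP = 0 + 2 + 1 + 0 + 1 + 1 + 1 + 1 + 0 + 0 + 0 + 3 + 1 + 0 + 2 + 1 + 0 + 1 = 15
distinct = 171 − 15 = 156

156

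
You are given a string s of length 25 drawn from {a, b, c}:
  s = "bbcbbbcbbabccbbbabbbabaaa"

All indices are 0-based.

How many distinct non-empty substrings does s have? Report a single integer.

268

sorted suffixes:
  #0 SA[0]=24  'a'
  #1 SA[1]=23  'aa'
  #2 SA[2]=22  'aaa'
  #3 SA[3]=20  'abaaa'
  #4 SA[4]=16  'abbbabaaa'
  #5 SA[5]=9  'abccbbbabbbabaaa'
  #6 SA[6]=21  'baaa'
  #7 SA[7]=19  'babaaa'
  #8 SA[8]=15  'babbbabaaa'
  #9 SA[9]=8  'babccbbbabbbabaaa'
  #10 SA[10]=18  'bbabaaa'
  #11 SA[11]=14  'bbabbbabaaa'
  #12 SA[12]=7  'bbabccbbbabbbabaaa'
  #13 SA[13]=17  'bbbabaaa'
  #14 SA[14]=13  'bbbabbbabaaa'
  #15 SA[15]=3  'bbbcbbabccbbbabbbabaaa'
  #16 SA[16]=4  'bbcbbabccbbbabbbabaaa'
  #17 SA[17]=0  'bbcbbbcbbabccbbbabbbabaaa'
  #18 SA[18]=5  'bcbbabccbbbabbbabaaa'
  #19 SA[19]=1  'bcbbbcbbabccbbbabbbabaaa'
  #20 SA[20]=10  'bccbbbabbbabaaa'
  #21 SA[21]=6  'cbbabccbbbabbbabaaa'
  #22 SA[22]=12  'cbbbabbbabaaa'
  #23 SA[23]=2  'cbbbcbbabccbbbabbbabaaa'
  #24 SA[24]=11  'ccbbbabbbabaaa'

SA = [24, 23, 22, 20, 16, 9, 21, 19, 15, 8, 18, 14, 7, 17, 13, 3, 4, 0, 5, 1, 10, 6, 12, 2, 11]
i: (SA[i-1],SA[i]) lcp shared
  1: (24,23) 1 'a'
  2: (23,22) 2 'aa'
  3: (22,20) 1 'a'
  4: (20,16) 2 'ab'
  5: (16,9) 2 'ab'
  6: (9,21) 0 ''
  7: (21,19) 2 'ba'
  8: (19,15) 3 'bab'
  9: (15,8) 3 'bab'
  10: (8,18) 1 'b'
  11: (18,14) 4 'bbab'
  12: (14,7) 4 'bbab'
  13: (7,17) 2 'bb'
  14: (17,13) 5 'bbbab'
  15: (13,3) 3 'bbb'
  16: (3,4) 2 'bb'
  17: (4,0) 5 'bbcbb'
  18: (0,5) 1 'b'
  19: (5,1) 4 'bcbb'
  20: (1,10) 2 'bc'
  21: (10,6) 0 ''
  22: (6,12) 3 'cbb'
  23: (12,2) 4 'cbbb'
  24: (2,11) 1 'c'

n(n+1)/2 = 25·26/2 = 325
Σ LCP = 0 + 1 + 2 + 1 + 2 + 2 + 0 + 2 + 3 + 3 + 1 + 4 + 4 + 2 + 5 + 3 + 2 + 5 + 1 + 4 + 2 + 0 + 3 + 4 + 1 = 57
distinct = 325 − 57 = 268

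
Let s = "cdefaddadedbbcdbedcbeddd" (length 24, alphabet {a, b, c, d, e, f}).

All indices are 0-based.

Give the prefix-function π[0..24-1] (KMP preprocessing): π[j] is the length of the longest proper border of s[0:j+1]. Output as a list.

[0, 0, 0, 0, 0, 0, 0, 0, 0, 0, 0, 0, 0, 1, 2, 0, 0, 0, 1, 0, 0, 0, 0, 0]

π[0] = 0
j=1 s[j]='d': π[1]=0 (border '')
j=2 s[j]='e': π[2]=0 (border '')
j=3 s[j]='f': π[3]=0 (border '')
j=4 s[j]='a': π[4]=0 (border '')
j=5 s[j]='d': π[5]=0 (border '')
j=6 s[j]='d': π[6]=0 (border '')
j=7 s[j]='a': π[7]=0 (border '')
j=8 s[j]='d': π[8]=0 (border '')
j=9 s[j]='e': π[9]=0 (border '')
j=10 s[j]='d': π[10]=0 (border '')
j=11 s[j]='b': π[11]=0 (border '')
j=12 s[j]='b': π[12]=0 (border '')
j=13 s[j]='c': π[13]=1 (border 'c')
j=14 s[j]='d': π[14]=2 (border 'cd')
j=15 s[j]='b': k: 2→0; π[15]=0 (border '')
j=16 s[j]='e': π[16]=0 (border '')
j=17 s[j]='d': π[17]=0 (border '')
j=18 s[j]='c': π[18]=1 (border 'c')
j=19 s[j]='b': k: 1→0; π[19]=0 (border '')
j=20 s[j]='e': π[20]=0 (border '')
j=21 s[j]='d': π[21]=0 (border '')
j=22 s[j]='d': π[22]=0 (border '')
j=23 s[j]='d': π[23]=0 (border '')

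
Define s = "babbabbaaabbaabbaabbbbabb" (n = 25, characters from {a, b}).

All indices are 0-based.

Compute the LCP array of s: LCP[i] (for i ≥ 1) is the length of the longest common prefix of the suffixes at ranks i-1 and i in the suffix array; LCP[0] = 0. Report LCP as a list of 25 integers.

sorted suffixes:
  #0 SA[0]=7  'aaabbaabbaabbbbabb'
  #1 SA[1]=8  'aabbaabbaabbbbabb'
  #2 SA[2]=12  'aabbaabbbbabb'
  #3 SA[3]=16  'aabbbbabb'
  #4 SA[4]=22  'abb'
  #5 SA[5]=4  'abbaaabbaabbaabbbbabb'
  #6 SA[6]=9  'abbaabbaabbbbabb'
  #7 SA[7]=13  'abbaabbbbabb'
  #8 SA[8]=1  'abbabbaaabbaabbaabbbbabb'
  #9 SA[9]=17  'abbbbabb'
  #10 SA[10]=24  'b'
  #11 SA[11]=6  'baaabbaabbaabbbbabb'
  #12 SA[12]=11  'baabbaabbbbabb'
  #13 SA[13]=15  'baabbbbabb'
  #14 SA[14]=21  'babb'
  #15 SA[15]=3  'babbaaabbaabbaabbbbabb'
  #16 SA[16]=0  'babbabbaaabbaabbaabbbbabb'
  #17 SA[17]=23  'bb'
  #18 SA[18]=5  'bbaaabbaabbaabbbbabb'
  #19 SA[19]=10  'bbaabbaabbbbabb'
  #20 SA[20]=14  'bbaabbbbabb'
  #21 SA[21]=20  'bbabb'
  #22 SA[22]=2  'bbabbaaabbaabbaabbbbabb'
  #23 SA[23]=19  'bbbabb'
  #24 SA[24]=18  'bbbbabb'

SA = [7, 8, 12, 16, 22, 4, 9, 13, 1, 17, 24, 6, 11, 15, 21, 3, 0, 23, 5, 10, 14, 20, 2, 19, 18]
rank  pair      lcp
   1  s[7:],s[8:]  2  'aa'
   2  s[8:],s[12:]  8  'aabbaabb'
   3  s[12:],s[16:]  4  'aabb'
   4  s[16:],s[22:]  1  'a'
   5  s[22:],s[4:]  3  'abb'
   6  s[4:],s[9:]  5  'abbaa'
   7  s[9:],s[13:]  7  'abbaabb'
   8  s[13:],s[1:]  4  'abba'
   9  s[1:],s[17:]  3  'abb'
  10  s[17:],s[24:]  0  ''
  11  s[24:],s[6:]  1  'b'
  12  s[6:],s[11:]  3  'baa'
  13  s[11:],s[15:]  5  'baabb'
  14  s[15:],s[21:]  2  'ba'
  15  s[21:],s[3:]  4  'babb'
  16  s[3:],s[0:]  5  'babba'
  17  s[0:],s[23:]  1  'b'
  18  s[23:],s[5:]  2  'bb'
  19  s[5:],s[10:]  4  'bbaa'
  20  s[10:],s[14:]  6  'bbaabb'
  21  s[14:],s[20:]  3  'bba'
  22  s[20:],s[2:]  5  'bbabb'
  23  s[2:],s[19:]  2  'bb'
  24  s[19:],s[18:]  3  'bbb'

[0, 2, 8, 4, 1, 3, 5, 7, 4, 3, 0, 1, 3, 5, 2, 4, 5, 1, 2, 4, 6, 3, 5, 2, 3]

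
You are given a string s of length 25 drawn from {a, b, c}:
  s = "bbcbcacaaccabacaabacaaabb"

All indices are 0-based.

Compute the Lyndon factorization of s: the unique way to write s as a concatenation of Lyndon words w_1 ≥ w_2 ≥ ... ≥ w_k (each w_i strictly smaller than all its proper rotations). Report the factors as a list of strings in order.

emit factor 1: 'bbcbc' (i=0, period=5)
emit factor 2: 'ac' (i=5, period=2)
emit factor 3: 'aaccabac' (i=7, period=8)
emit factor 4: 'aabac' (i=15, period=5)
emit factor 5: 'aaabb' (i=20, period=5)

["bbcbc", "ac", "aaccabac", "aabac", "aaabb"]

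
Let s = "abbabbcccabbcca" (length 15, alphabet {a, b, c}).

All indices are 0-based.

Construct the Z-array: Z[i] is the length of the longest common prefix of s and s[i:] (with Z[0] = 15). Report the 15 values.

[15, 0, 0, 3, 0, 0, 0, 0, 0, 3, 0, 0, 0, 0, 1]

Z[0]=15
i=1: outside box; Z[1]=0
i=2: outside box; Z[2]=0
i=3: outside box; Z[3]=3 grow→box=[3,6)
i=4: min(r-i=2, Z[1]=0)=0; Z[4]=0
i=5: min(r-i=1, Z[2]=0)=0; Z[5]=0
i=6: outside box; Z[6]=0
i=7: outside box; Z[7]=0
i=8: outside box; Z[8]=0
i=9: outside box; Z[9]=3 grow→box=[9,12)
i=10: min(r-i=2, Z[1]=0)=0; Z[10]=0
i=11: min(r-i=1, Z[2]=0)=0; Z[11]=0
i=12: outside box; Z[12]=0
i=13: outside box; Z[13]=0
i=14: outside box; Z[14]=1 grow→box=[14,15)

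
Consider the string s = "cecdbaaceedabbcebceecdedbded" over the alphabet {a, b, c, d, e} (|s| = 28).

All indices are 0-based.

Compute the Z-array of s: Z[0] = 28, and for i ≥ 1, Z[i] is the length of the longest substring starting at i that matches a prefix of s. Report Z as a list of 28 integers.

[28, 0, 1, 0, 0, 0, 0, 2, 0, 0, 0, 0, 0, 0, 2, 0, 0, 2, 0, 0, 1, 0, 0, 0, 0, 0, 0, 0]

Z[0]=28
i=1: fresh scan; Z[1]=0
i=2: fresh scan; Z[2]=1 extend→box=[2,3)
i=3: fresh scan; Z[3]=0
i=4: fresh scan; Z[4]=0
i=5: fresh scan; Z[5]=0
i=6: fresh scan; Z[6]=0
i=7: fresh scan; Z[7]=2 extend→box=[7,9)
i=8: min(r-i=1, Z[1]=0)=0; Z[8]=0
i=9: fresh scan; Z[9]=0
i=10: fresh scan; Z[10]=0
i=11: fresh scan; Z[11]=0
i=12: fresh scan; Z[12]=0
i=13: fresh scan; Z[13]=0
i=14: fresh scan; Z[14]=2 extend→box=[14,16)
i=15: min(r-i=1, Z[1]=0)=0; Z[15]=0
i=16: fresh scan; Z[16]=0
i=17: fresh scan; Z[17]=2 extend→box=[17,19)
i=18: min(r-i=1, Z[1]=0)=0; Z[18]=0
i=19: fresh scan; Z[19]=0
i=20: fresh scan; Z[20]=1 extend→box=[20,21)
i=21: fresh scan; Z[21]=0
i=22: fresh scan; Z[22]=0
i=23: fresh scan; Z[23]=0
i=24: fresh scan; Z[24]=0
i=25: fresh scan; Z[25]=0
i=26: fresh scan; Z[26]=0
i=27: fresh scan; Z[27]=0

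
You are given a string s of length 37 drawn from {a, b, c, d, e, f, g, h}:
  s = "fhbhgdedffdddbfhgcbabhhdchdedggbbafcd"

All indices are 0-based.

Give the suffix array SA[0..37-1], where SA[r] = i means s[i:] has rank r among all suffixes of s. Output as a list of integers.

[19, 33, 18, 32, 31, 13, 2, 20, 17, 35, 24, 36, 12, 23, 11, 10, 5, 26, 7, 28, 6, 27, 34, 9, 8, 0, 14, 30, 16, 4, 29, 1, 22, 25, 15, 3, 21]

rank→(start, suffix):
  0 → (19, 'abhhdchdedggbbafcd')
  1 → (33, 'afcd')
  2 → (18, 'babhhdchdedggbbafcd')
  3 → (32, 'bafcd')
  4 → (31, 'bbafcd')
  5 → (13, 'bfhgcbabhhdchdedggbbafcd')
  6 → (2, 'bhgdedffdddbfhgcbabhhdchdedggbbafcd')
  7 → (20, 'bhhdchdedggbbafcd')
  8 → (17, 'cbabhhdchdedggbbafcd')
  9 → (35, 'cd')
  10 → (24, 'chdedggbbafcd')
  11 → (36, 'd')
  12 → (12, 'dbfhgcbabhhdchdedggbbafcd')
  13 → (23, 'dchdedggbbafcd')
  14 → (11, 'ddbfhgcbabhhdchdedggbbafcd')
  15 → (10, 'dddbfhgcbabhhdchdedggbbafcd')
  16 → (5, 'dedffdddbfhgcbabhhdchdedggbbafcd')
  17 → (26, 'dedggbbafcd')
  18 → (7, 'dffdddbfhgcbabhhdchdedggbbafcd')
  19 → (28, 'dggbbafcd')
  20 → (6, 'edffdddbfhgcbabhhdchdedggbbafcd')
  21 → (27, 'edggbbafcd')
  22 → (34, 'fcd')
  23 → (9, 'fdddbfhgcbabhhdchdedggbbafcd')
  24 → (8, 'ffdddbfhgcbabhhdchdedggbbafcd')
  25 → (0, 'fhbhgdedffdddbfhgcbabhhdchdedggbbafcd')
  26 → (14, 'fhgcbabhhdchdedggbbafcd')
  27 → (30, 'gbbafcd')
  28 → (16, 'gcbabhhdchdedggbbafcd')
  29 → (4, 'gdedffdddbfhgcbabhhdchdedggbbafcd')
  30 → (29, 'ggbbafcd')
  31 → (1, 'hbhgdedffdddbfhgcbabhhdchdedggbbafcd')
  32 → (22, 'hdchdedggbbafcd')
  33 → (25, 'hdedggbbafcd')
  34 → (15, 'hgcbabhhdchdedggbbafcd')
  35 → (3, 'hgdedffdddbfhgcbabhhdchdedggbbafcd')
  36 → (21, 'hhdchdedggbbafcd')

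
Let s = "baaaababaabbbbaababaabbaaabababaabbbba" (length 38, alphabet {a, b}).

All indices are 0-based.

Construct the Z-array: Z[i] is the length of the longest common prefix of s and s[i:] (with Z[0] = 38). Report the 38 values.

Z[0]=38
i=1: i≥r, start 0; Z[1]=0
i=2: i≥r, start 0; Z[2]=0
i=3: i≥r, start 0; Z[3]=0
i=4: i≥r, start 0; Z[4]=0
i=5: i≥r, start 0; Z[5]=2 grow→box=[5,7)
i=6: min(r-i=1, Z[1]=0)=0; Z[6]=0
i=7: i≥r, start 0; Z[7]=3 grow→box=[7,10)
i=8: min(r-i=2, Z[1]=0)=0; Z[8]=0
i=9: min(r-i=1, Z[2]=0)=0; Z[9]=0
i=10: i≥r, start 0; Z[10]=1 grow→box=[10,11)
i=11: i≥r, start 0; Z[11]=1 grow→box=[11,12)
i=12: i≥r, start 0; Z[12]=1 grow→box=[12,13)
i=13: i≥r, start 0; Z[13]=3 grow→box=[13,16)
i=14: min(r-i=2, Z[1]=0)=0; Z[14]=0
i=15: min(r-i=1, Z[2]=0)=0; Z[15]=0
i=16: i≥r, start 0; Z[16]=2 grow→box=[16,18)
i=17: min(r-i=1, Z[1]=0)=0; Z[17]=0
i=18: i≥r, start 0; Z[18]=3 grow→box=[18,21)
i=19: min(r-i=2, Z[1]=0)=0; Z[19]=0
i=20: min(r-i=1, Z[2]=0)=0; Z[20]=0
i=21: i≥r, start 0; Z[21]=1 grow→box=[21,22)
i=22: i≥r, start 0; Z[22]=4 grow→box=[22,26)
i=23: min(r-i=3, Z[1]=0)=0; Z[23]=0
i=24: min(r-i=2, Z[2]=0)=0; Z[24]=0
i=25: min(r-i=1, Z[3]=0)=0; Z[25]=0
i=26: i≥r, start 0; Z[26]=2 grow→box=[26,28)
i=27: min(r-i=1, Z[1]=0)=0; Z[27]=0
i=28: i≥r, start 0; Z[28]=2 grow→box=[28,30)
i=29: min(r-i=1, Z[1]=0)=0; Z[29]=0
i=30: i≥r, start 0; Z[30]=3 grow→box=[30,33)
i=31: min(r-i=2, Z[1]=0)=0; Z[31]=0
i=32: min(r-i=1, Z[2]=0)=0; Z[32]=0
i=33: i≥r, start 0; Z[33]=1 grow→box=[33,34)
i=34: i≥r, start 0; Z[34]=1 grow→box=[34,35)
i=35: i≥r, start 0; Z[35]=1 grow→box=[35,36)
i=36: i≥r, start 0; Z[36]=2 grow→box=[36,38)
i=37: min(r-i=1, Z[1]=0)=0; Z[37]=0

[38, 0, 0, 0, 0, 2, 0, 3, 0, 0, 1, 1, 1, 3, 0, 0, 2, 0, 3, 0, 0, 1, 4, 0, 0, 0, 2, 0, 2, 0, 3, 0, 0, 1, 1, 1, 2, 0]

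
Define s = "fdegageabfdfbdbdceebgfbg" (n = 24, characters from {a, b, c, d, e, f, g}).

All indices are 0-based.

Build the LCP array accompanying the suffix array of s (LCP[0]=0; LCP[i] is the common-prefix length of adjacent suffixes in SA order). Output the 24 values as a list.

rank→(start, suffix):
  0 → (7, 'abfdfbdbdceebgfbg')
  1 → (4, 'ageabfdfbdbdceebgfbg')
  2 → (12, 'bdbdceebgfbg')
  3 → (14, 'bdceebgfbg')
  4 → (8, 'bfdfbdbdceebgfbg')
  5 → (22, 'bg')
  6 → (19, 'bgfbg')
  7 → (16, 'ceebgfbg')
  8 → (13, 'dbdceebgfbg')
  9 → (15, 'dceebgfbg')
  10 → (1, 'degageabfdfbdbdceebgfbg')
  11 → (10, 'dfbdbdceebgfbg')
  12 → (6, 'eabfdfbdbdceebgfbg')
  13 → (18, 'ebgfbg')
  14 → (17, 'eebgfbg')
  15 → (2, 'egageabfdfbdbdceebgfbg')
  16 → (11, 'fbdbdceebgfbg')
  17 → (21, 'fbg')
  18 → (0, 'fdegageabfdfbdbdceebgfbg')
  19 → (9, 'fdfbdbdceebgfbg')
  20 → (23, 'g')
  21 → (3, 'gageabfdfbdbdceebgfbg')
  22 → (5, 'geabfdfbdbdceebgfbg')
  23 → (20, 'gfbg')

SA = [7, 4, 12, 14, 8, 22, 19, 16, 13, 15, 1, 10, 6, 18, 17, 2, 11, 21, 0, 9, 23, 3, 5, 20]
rank  pair      lcp
   1  s[7:],s[4:]  1  'a'
   2  s[4:],s[12:]  0  ''
   3  s[12:],s[14:]  2  'bd'
   4  s[14:],s[8:]  1  'b'
   5  s[8:],s[22:]  1  'b'
   6  s[22:],s[19:]  2  'bg'
   7  s[19:],s[16:]  0  ''
   8  s[16:],s[13:]  0  ''
   9  s[13:],s[15:]  1  'd'
  10  s[15:],s[1:]  1  'd'
  11  s[1:],s[10:]  1  'd'
  12  s[10:],s[6:]  0  ''
  13  s[6:],s[18:]  1  'e'
  14  s[18:],s[17:]  1  'e'
  15  s[17:],s[2:]  1  'e'
  16  s[2:],s[11:]  0  ''
  17  s[11:],s[21:]  2  'fb'
  18  s[21:],s[0:]  1  'f'
  19  s[0:],s[9:]  2  'fd'
  20  s[9:],s[23:]  0  ''
  21  s[23:],s[3:]  1  'g'
  22  s[3:],s[5:]  1  'g'
  23  s[5:],s[20:]  1  'g'

[0, 1, 0, 2, 1, 1, 2, 0, 0, 1, 1, 1, 0, 1, 1, 1, 0, 2, 1, 2, 0, 1, 1, 1]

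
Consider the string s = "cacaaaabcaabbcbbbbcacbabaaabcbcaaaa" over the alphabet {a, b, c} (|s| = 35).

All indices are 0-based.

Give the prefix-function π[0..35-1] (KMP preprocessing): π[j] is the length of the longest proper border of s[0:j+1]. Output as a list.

[0, 0, 1, 2, 0, 0, 0, 0, 1, 2, 0, 0, 0, 1, 0, 0, 0, 0, 1, 2, 3, 0, 0, 0, 0, 0, 0, 0, 1, 0, 1, 2, 0, 0, 0]

π[0] = 0
j=1 s[j]='a': π[1]=0 (border '')
j=2 s[j]='c': π[2]=1 (border 'c')
j=3 s[j]='a': π[3]=2 (border 'ca')
j=4 s[j]='a': k: 2→0; π[4]=0 (border '')
j=5 s[j]='a': π[5]=0 (border '')
j=6 s[j]='a': π[6]=0 (border '')
j=7 s[j]='b': π[7]=0 (border '')
j=8 s[j]='c': π[8]=1 (border 'c')
j=9 s[j]='a': π[9]=2 (border 'ca')
j=10 s[j]='a': k: 2→0; π[10]=0 (border '')
j=11 s[j]='b': π[11]=0 (border '')
j=12 s[j]='b': π[12]=0 (border '')
j=13 s[j]='c': π[13]=1 (border 'c')
j=14 s[j]='b': k: 1→0; π[14]=0 (border '')
j=15 s[j]='b': π[15]=0 (border '')
j=16 s[j]='b': π[16]=0 (border '')
j=17 s[j]='b': π[17]=0 (border '')
j=18 s[j]='c': π[18]=1 (border 'c')
j=19 s[j]='a': π[19]=2 (border 'ca')
j=20 s[j]='c': π[20]=3 (border 'cac')
j=21 s[j]='b': k: 3→1→0; π[21]=0 (border '')
j=22 s[j]='a': π[22]=0 (border '')
j=23 s[j]='b': π[23]=0 (border '')
j=24 s[j]='a': π[24]=0 (border '')
j=25 s[j]='a': π[25]=0 (border '')
j=26 s[j]='a': π[26]=0 (border '')
j=27 s[j]='b': π[27]=0 (border '')
j=28 s[j]='c': π[28]=1 (border 'c')
j=29 s[j]='b': k: 1→0; π[29]=0 (border '')
j=30 s[j]='c': π[30]=1 (border 'c')
j=31 s[j]='a': π[31]=2 (border 'ca')
j=32 s[j]='a': k: 2→0; π[32]=0 (border '')
j=33 s[j]='a': π[33]=0 (border '')
j=34 s[j]='a': π[34]=0 (border '')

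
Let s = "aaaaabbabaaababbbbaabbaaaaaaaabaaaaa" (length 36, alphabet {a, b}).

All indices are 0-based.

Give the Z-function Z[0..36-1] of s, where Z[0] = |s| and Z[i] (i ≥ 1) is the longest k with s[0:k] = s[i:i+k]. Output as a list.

[36, 4, 3, 2, 1, 0, 0, 1, 0, 3, 2, 1, 0, 1, 0, 0, 0, 0, 2, 1, 0, 0, 5, 5, 5, 6, 4, 3, 2, 1, 0, 5, 4, 3, 2, 1]

Z[0]=36
i=1: outside box; Z[1]=4 extend→box=[1,5)
i=2: min(r-i=3, Z[1]=4)=3; Z[2]=3
i=3: min(r-i=2, Z[2]=3)=2; Z[3]=2
i=4: min(r-i=1, Z[3]=2)=1; Z[4]=1
i=5: outside box; Z[5]=0
i=6: outside box; Z[6]=0
i=7: outside box; Z[7]=1 extend→box=[7,8)
i=8: outside box; Z[8]=0
i=9: outside box; Z[9]=3 extend→box=[9,12)
i=10: min(r-i=2, Z[1]=4)=2; Z[10]=2
i=11: min(r-i=1, Z[2]=3)=1; Z[11]=1
i=12: outside box; Z[12]=0
i=13: outside box; Z[13]=1 extend→box=[13,14)
i=14: outside box; Z[14]=0
i=15: outside box; Z[15]=0
i=16: outside box; Z[16]=0
i=17: outside box; Z[17]=0
i=18: outside box; Z[18]=2 extend→box=[18,20)
i=19: min(r-i=1, Z[1]=4)=1; Z[19]=1
i=20: outside box; Z[20]=0
i=21: outside box; Z[21]=0
i=22: outside box; Z[22]=5 extend→box=[22,27)
i=23: min(r-i=4, Z[1]=4)=4; Z[23]=5 extend→box=[23,28)
i=24: min(r-i=4, Z[1]=4)=4; Z[24]=5 extend→box=[24,29)
i=25: min(r-i=4, Z[1]=4)=4; Z[25]=6 extend→box=[25,31)
i=26: min(r-i=5, Z[1]=4)=4; Z[26]=4
i=27: min(r-i=4, Z[2]=3)=3; Z[27]=3
i=28: min(r-i=3, Z[3]=2)=2; Z[28]=2
i=29: min(r-i=2, Z[4]=1)=1; Z[29]=1
i=30: min(r-i=1, Z[5]=0)=0; Z[30]=0
i=31: outside box; Z[31]=5 extend→box=[31,36)
i=32: min(r-i=4, Z[1]=4)=4; Z[32]=4
i=33: min(r-i=3, Z[2]=3)=3; Z[33]=3
i=34: min(r-i=2, Z[3]=2)=2; Z[34]=2
i=35: min(r-i=1, Z[4]=1)=1; Z[35]=1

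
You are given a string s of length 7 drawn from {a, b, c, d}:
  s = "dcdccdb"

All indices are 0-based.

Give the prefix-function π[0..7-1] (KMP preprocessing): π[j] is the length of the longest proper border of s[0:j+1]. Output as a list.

[0, 0, 1, 2, 0, 1, 0]

π[0] = 0
j=1 s[j]='c': π[1]=0 (border '')
j=2 s[j]='d': π[2]=1 (border 'd')
j=3 s[j]='c': π[3]=2 (border 'dc')
j=4 s[j]='c': k: 2→0; π[4]=0 (border '')
j=5 s[j]='d': π[5]=1 (border 'd')
j=6 s[j]='b': k: 1→0; π[6]=0 (border '')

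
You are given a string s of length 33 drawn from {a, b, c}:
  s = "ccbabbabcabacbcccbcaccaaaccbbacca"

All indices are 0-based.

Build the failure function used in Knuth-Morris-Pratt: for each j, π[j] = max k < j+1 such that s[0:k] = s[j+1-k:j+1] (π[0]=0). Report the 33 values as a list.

π[0] = 0
j=1 s[j]='c': π[1]=1 (border 'c')
j=2 s[j]='b': k: 1→0; π[2]=0 (border '')
j=3 s[j]='a': π[3]=0 (border '')
j=4 s[j]='b': π[4]=0 (border '')
j=5 s[j]='b': π[5]=0 (border '')
j=6 s[j]='a': π[6]=0 (border '')
j=7 s[j]='b': π[7]=0 (border '')
j=8 s[j]='c': π[8]=1 (border 'c')
j=9 s[j]='a': k: 1→0; π[9]=0 (border '')
j=10 s[j]='b': π[10]=0 (border '')
j=11 s[j]='a': π[11]=0 (border '')
j=12 s[j]='c': π[12]=1 (border 'c')
j=13 s[j]='b': k: 1→0; π[13]=0 (border '')
j=14 s[j]='c': π[14]=1 (border 'c')
j=15 s[j]='c': π[15]=2 (border 'cc')
j=16 s[j]='c': k: 2→1; π[16]=2 (border 'cc')
j=17 s[j]='b': π[17]=3 (border 'ccb')
j=18 s[j]='c': k: 3→0; π[18]=1 (border 'c')
j=19 s[j]='a': k: 1→0; π[19]=0 (border '')
j=20 s[j]='c': π[20]=1 (border 'c')
j=21 s[j]='c': π[21]=2 (border 'cc')
j=22 s[j]='a': k: 2→1→0; π[22]=0 (border '')
j=23 s[j]='a': π[23]=0 (border '')
j=24 s[j]='a': π[24]=0 (border '')
j=25 s[j]='c': π[25]=1 (border 'c')
j=26 s[j]='c': π[26]=2 (border 'cc')
j=27 s[j]='b': π[27]=3 (border 'ccb')
j=28 s[j]='b': k: 3→0; π[28]=0 (border '')
j=29 s[j]='a': π[29]=0 (border '')
j=30 s[j]='c': π[30]=1 (border 'c')
j=31 s[j]='c': π[31]=2 (border 'cc')
j=32 s[j]='a': k: 2→1→0; π[32]=0 (border '')

[0, 1, 0, 0, 0, 0, 0, 0, 1, 0, 0, 0, 1, 0, 1, 2, 2, 3, 1, 0, 1, 2, 0, 0, 0, 1, 2, 3, 0, 0, 1, 2, 0]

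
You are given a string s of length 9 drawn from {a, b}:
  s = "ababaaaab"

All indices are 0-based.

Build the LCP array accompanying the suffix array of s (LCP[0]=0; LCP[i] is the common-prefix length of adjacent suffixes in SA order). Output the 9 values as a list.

rank→(start, suffix):
  0 → (4, 'aaaab')
  1 → (5, 'aaab')
  2 → (6, 'aab')
  3 → (7, 'ab')
  4 → (2, 'abaaaab')
  5 → (0, 'ababaaaab')
  6 → (8, 'b')
  7 → (3, 'baaaab')
  8 → (1, 'babaaaab')

SA = [4, 5, 6, 7, 2, 0, 8, 3, 1]
[i] adj suffixes → lcp
  [1] 4/5 → 3 ('aaa')
  [2] 5/6 → 2 ('aa')
  [3] 6/7 → 1 ('a')
  [4] 7/2 → 2 ('ab')
  [5] 2/0 → 3 ('aba')
  [6] 0/8 → 0 ('')
  [7] 8/3 → 1 ('b')
  [8] 3/1 → 2 ('ba')

[0, 3, 2, 1, 2, 3, 0, 1, 2]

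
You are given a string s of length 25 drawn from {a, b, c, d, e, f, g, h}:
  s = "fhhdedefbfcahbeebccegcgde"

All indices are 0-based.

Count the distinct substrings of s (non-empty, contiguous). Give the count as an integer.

sorted suffixes:
  #0 SA[0]=11  'ahbeebccegcgde'
  #1 SA[1]=16  'bccegcgde'
  #2 SA[2]=13  'beebccegcgde'
  #3 SA[3]=8  'bfcahbeebccegcgde'
  #4 SA[4]=10  'cahbeebccegcgde'
  #5 SA[5]=17  'ccegcgde'
  #6 SA[6]=18  'cegcgde'
  #7 SA[7]=21  'cgde'
  #8 SA[8]=23  'de'
  #9 SA[9]=3  'dedefbfcahbeebccegcgde'
  #10 SA[10]=5  'defbfcahbeebccegcgde'
  #11 SA[11]=24  'e'
  #12 SA[12]=15  'ebccegcgde'
  #13 SA[13]=4  'edefbfcahbeebccegcgde'
  #14 SA[14]=14  'eebccegcgde'
  #15 SA[15]=6  'efbfcahbeebccegcgde'
  #16 SA[16]=19  'egcgde'
  #17 SA[17]=7  'fbfcahbeebccegcgde'
  #18 SA[18]=9  'fcahbeebccegcgde'
  #19 SA[19]=0  'fhhdedefbfcahbeebccegcgde'
  #20 SA[20]=20  'gcgde'
  #21 SA[21]=22  'gde'
  #22 SA[22]=12  'hbeebccegcgde'
  #23 SA[23]=2  'hdedefbfcahbeebccegcgde'
  #24 SA[24]=1  'hhdedefbfcahbeebccegcgde'

SA = [11, 16, 13, 8, 10, 17, 18, 21, 23, 3, 5, 24, 15, 4, 14, 6, 19, 7, 9, 0, 20, 22, 12, 2, 1]
rank  pair      lcp
   1  s[11:],s[16:]  0  ''
   2  s[16:],s[13:]  1  'b'
   3  s[13:],s[8:]  1  'b'
   4  s[8:],s[10:]  0  ''
   5  s[10:],s[17:]  1  'c'
   6  s[17:],s[18:]  1  'c'
   7  s[18:],s[21:]  1  'c'
   8  s[21:],s[23:]  0  ''
   9  s[23:],s[3:]  2  'de'
  10  s[3:],s[5:]  2  'de'
  11  s[5:],s[24:]  0  ''
  12  s[24:],s[15:]  1  'e'
  13  s[15:],s[4:]  1  'e'
  14  s[4:],s[14:]  1  'e'
  15  s[14:],s[6:]  1  'e'
  16  s[6:],s[19:]  1  'e'
  17  s[19:],s[7:]  0  ''
  18  s[7:],s[9:]  1  'f'
  19  s[9:],s[0:]  1  'f'
  20  s[0:],s[20:]  0  ''
  21  s[20:],s[22:]  1  'g'
  22  s[22:],s[12:]  0  ''
  23  s[12:],s[2:]  1  'h'
  24  s[2:],s[1:]  1  'h'

n(n+1)/2 = 25·26/2 = 325
Σ LCP = 0 + 0 + 1 + 1 + 0 + 1 + 1 + 1 + 0 + 2 + 2 + 0 + 1 + 1 + 1 + 1 + 1 + 0 + 1 + 1 + 0 + 1 + 0 + 1 + 1 = 19
distinct = 325 − 19 = 306

306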